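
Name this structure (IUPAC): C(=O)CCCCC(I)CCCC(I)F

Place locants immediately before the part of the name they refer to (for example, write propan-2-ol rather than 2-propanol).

The longest carbon chain that includes the –CHO group has 10 carbons, so the parent hydride is decane.
The highest-priority functional group is an aldehyde (terminal –CHO), so the name ends in -al.
Choose the numbering such that the aldehyde carbon is C-1 by definition.
That gives a fluoro group at C-10; iodo groups at C-6 and C-10.
Substituent prefixes are cited in alphabetical order (multiplying prefixes like di-/tri- are ignored for ordering).
Putting it together: 10-fluoro-6,10-diiododecanal.

10-fluoro-6,10-diiododecanal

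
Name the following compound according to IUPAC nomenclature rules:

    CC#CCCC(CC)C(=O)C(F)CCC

The longest chain bearing the carbonyl and the multiple bond is 11 carbons long (undecane).
The highest-priority functional group is a ketone (C=O on an internal carbon), so the name ends in -one.
A C≡C triple bond in the chain gives the infix -yne-.
Number the chain so that numbering from this end puts the carbonyl group at C-5 rather than C-7.
That gives the carbonyl at C-5; the triple bond between C-9 and C-10; an ethyl group at C-6; a fluoro group at C-4.
Prefixes are listed alphabetically: ethyl, fluoro.
Putting it together: 6-ethyl-4-fluoroundec-9-yn-5-one.

6-ethyl-4-fluoroundec-9-yn-5-one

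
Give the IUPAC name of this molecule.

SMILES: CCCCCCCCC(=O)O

nonanoic acid

The longest chain bearing the –COOH group is 9 carbons long (nonane).
The highest-priority functional group is a carboxylic acid (terminal –COOH), so the name ends in -oic acid.
Choose the numbering such that the carboxylic acid carbon is C-1 by definition.
The name is nonanoic acid.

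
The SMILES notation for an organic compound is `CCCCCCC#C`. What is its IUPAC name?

The longest chain bearing the multiple bond is 8 carbons long (octane).
There is one C≡C triple bond, indicated by the ending -yne.
Number the chain so that numbering from this end puts the triple bond at C-1 rather than C-7.
This places the triple bond between C-1 and C-2.
Putting it together: oct-1-yne.

oct-1-yne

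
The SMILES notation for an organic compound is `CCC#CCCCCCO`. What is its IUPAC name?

The longest carbon chain that includes the –OH group and the multiple bond has 9 carbons, so the parent hydride is nonane.
An alcohol (–OH) is the principal characteristic group, giving the suffix -ol.
There is one C≡C triple bond, indicated by the ending -yne.
Choose the numbering such that numbering from this end puts the hydroxyl group at C-1 rather than C-9.
With this numbering: the hydroxyl at C-1; the triple bond between C-6 and C-7.
Putting it together: non-6-yn-1-ol.

non-6-yn-1-ol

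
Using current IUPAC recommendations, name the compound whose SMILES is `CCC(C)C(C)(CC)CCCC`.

The longest carbon chain is 8 atoms: the parent is octane.
Number the chain so that the substituent locant set {3,4,4} is lower than {5,5,6} at the first point of difference.
With this numbering: an ethyl group at C-4; methyl groups at C-3 and C-4.
Substituent prefixes are cited in alphabetical order (multiplying prefixes like di-/tri- are ignored for ordering).
Putting it together: 4-ethyl-3,4-dimethyloctane.

4-ethyl-3,4-dimethyloctane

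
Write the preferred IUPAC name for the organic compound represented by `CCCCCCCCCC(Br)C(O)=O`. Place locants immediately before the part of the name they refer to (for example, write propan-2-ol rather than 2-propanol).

Counting along the main chain through the –COOH group gives 11 carbons: the parent is undecane.
The principal characteristic group is a carboxylic acid (terminal –COOH), named with the suffix -oic acid.
The numbering direction is chosen so that the carboxylic acid carbon is C-1 by definition.
With this numbering: a bromo group at C-2.
Assembling the pieces gives 2-bromoundecanoic acid.

2-bromoundecanoic acid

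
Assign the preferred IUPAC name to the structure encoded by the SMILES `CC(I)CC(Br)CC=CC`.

Counting along the main chain through the multiple bond gives 8 carbons: the parent is octane.
The chain contains a C=C double bond, so the unsaturation ending is -ene.
The numbering direction is chosen so that numbering from this end puts the double bond at C-2 rather than C-6.
With this numbering: the double bond between C-2 and C-3; a bromo group at C-5; an iodo group at C-7.
Substituent prefixes are cited in alphabetical order (multiplying prefixes like di-/tri- are ignored for ordering).
Putting it together: 5-bromo-7-iodooct-2-ene.

5-bromo-7-iodooct-2-ene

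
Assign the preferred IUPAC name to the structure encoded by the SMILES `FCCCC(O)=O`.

4-fluorobutanoic acid

The longest chain bearing the –COOH group is 4 carbons long (butane).
A carboxylic acid (terminal –COOH) is the principal characteristic group, giving the suffix -oic acid.
The numbering direction is chosen so that the carboxylic acid carbon is C-1 by definition.
With this numbering: a fluoro group at C-4.
Assembling the pieces gives 4-fluorobutanoic acid.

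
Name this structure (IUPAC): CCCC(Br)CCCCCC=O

The longest carbon chain that includes the –CHO group has 10 carbons, so the parent hydride is decane.
An aldehyde (terminal –CHO) is the principal characteristic group, giving the suffix -al.
The numbering direction is chosen so that the aldehyde carbon is C-1 by definition.
With this numbering: a bromo group at C-7.
Assembling the pieces gives 7-bromodecanal.

7-bromodecanal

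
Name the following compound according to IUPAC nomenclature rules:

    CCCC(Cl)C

The longest continuous carbon chain has 5 atoms, so the parent hydride is pentane.
Choose the numbering such that the substituent locant set {2} is lower than {4} at the first point of difference.
That gives a chloro group at C-2.
The name is 2-chloropentane.

2-chloropentane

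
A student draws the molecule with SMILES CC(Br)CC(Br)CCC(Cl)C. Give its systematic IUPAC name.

2,4-dibromo-7-chlorooctane

The longest carbon chain is 8 atoms: the parent is octane.
The numbering direction is chosen so that the substituent locant set {2,4,7} is lower than {2,5,7} at the first point of difference.
That gives bromo groups at C-2 and C-4; a chloro group at C-7.
The substituents are ordered alphabetically, ignoring any di-/tri- multipliers.
The name is 2,4-dibromo-7-chlorooctane.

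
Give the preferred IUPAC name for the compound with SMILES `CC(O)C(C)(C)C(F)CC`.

4-fluoro-3,3-dimethylhexan-2-ol

Counting along the main chain through the –OH group gives 6 carbons: the parent is hexane.
The highest-priority functional group is an alcohol (–OH), so the name ends in -ol.
Number the chain so that numbering from this end puts the hydroxyl group at C-2 rather than C-5.
This places the hydroxyl at C-2; a fluoro group at C-4; two methyl groups at C-3.
Substituent prefixes are cited in alphabetical order (multiplying prefixes like di-/tri- are ignored for ordering).
The name is 4-fluoro-3,3-dimethylhexan-2-ol.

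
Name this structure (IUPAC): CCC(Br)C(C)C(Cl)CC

The longest continuous carbon chain has 7 atoms, so the parent hydride is heptane.
Number the chain so that the locant sets are identical either way, so the alphabetically earlier bromo substituent takes the lower locant (3 rather than 5).
This places a bromo group at C-3; a chloro group at C-5; a methyl group at C-4.
Substituent prefixes are cited in alphabetical order (multiplying prefixes like di-/tri- are ignored for ordering).
Assembling the pieces gives 3-bromo-5-chloro-4-methylheptane.

3-bromo-5-chloro-4-methylheptane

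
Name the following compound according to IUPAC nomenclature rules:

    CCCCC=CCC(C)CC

3-methyldec-5-ene

The longest carbon chain that includes the multiple bond has 10 carbons, so the parent hydride is decane.
A C=C double bond in the chain gives the infix -ene-.
Number the chain so that the substituent locant set {3} is lower than {8} at the first point of difference.
This places the double bond between C-5 and C-6; a methyl group at C-3.
Assembling the pieces gives 3-methyldec-5-ene.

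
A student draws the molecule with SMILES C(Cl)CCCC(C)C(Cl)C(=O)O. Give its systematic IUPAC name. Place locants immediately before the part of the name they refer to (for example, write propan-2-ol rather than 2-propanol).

2,7-dichloro-3-methylheptanoic acid

Counting along the main chain through the –COOH group gives 7 carbons: the parent is heptane.
A carboxylic acid (terminal –COOH) is the principal characteristic group, giving the suffix -oic acid.
Number the chain so that the carboxylic acid carbon is C-1 by definition.
This places chloro groups at C-2 and C-7; a methyl group at C-3.
The substituents are ordered alphabetically, ignoring any di-/tri- multipliers.
The name is 2,7-dichloro-3-methylheptanoic acid.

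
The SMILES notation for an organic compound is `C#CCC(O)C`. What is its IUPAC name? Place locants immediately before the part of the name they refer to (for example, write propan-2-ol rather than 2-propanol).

The longest carbon chain that includes the –OH group and the multiple bond has 5 carbons, so the parent hydride is pentane.
The principal characteristic group is an alcohol (–OH), named with the suffix -ol.
There is one C≡C triple bond, indicated by the ending -yne.
Choose the numbering such that numbering from this end puts the hydroxyl group at C-2 rather than C-4.
This places the hydroxyl at C-2; the triple bond between C-4 and C-5.
Putting it together: pent-4-yn-2-ol.

pent-4-yn-2-ol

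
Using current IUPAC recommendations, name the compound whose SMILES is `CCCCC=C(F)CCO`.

The longest chain bearing the –OH group and the multiple bond is 8 carbons long (octane).
The principal characteristic group is an alcohol (–OH), named with the suffix -ol.
A C=C double bond in the chain gives the infix -ene-.
Choose the numbering such that numbering from this end puts the hydroxyl group at C-1 rather than C-8.
With this numbering: the hydroxyl at C-1; the double bond between C-3 and C-4; a fluoro group at C-3.
Putting it together: 3-fluorooct-3-en-1-ol.

3-fluorooct-3-en-1-ol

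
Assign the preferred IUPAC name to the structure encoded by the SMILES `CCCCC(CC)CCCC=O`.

The longest chain bearing the –CHO group is 9 carbons long (nonane).
An aldehyde (terminal –CHO) is the principal characteristic group, giving the suffix -al.
The numbering direction is chosen so that the aldehyde carbon is C-1 by definition.
With this numbering: an ethyl group at C-5.
The name is 5-ethylnonanal.

5-ethylnonanal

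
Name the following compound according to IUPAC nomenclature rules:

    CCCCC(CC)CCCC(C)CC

7-ethyl-3-methylundecane

The parent chain contains 11 carbons (undecane).
Number the chain so that the substituent locant set {3,7} is lower than {5,9} at the first point of difference.
With this numbering: an ethyl group at C-7; a methyl group at C-3.
Substituent prefixes are cited in alphabetical order (multiplying prefixes like di-/tri- are ignored for ordering).
The name is 7-ethyl-3-methylundecane.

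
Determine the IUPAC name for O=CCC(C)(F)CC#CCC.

The longest chain bearing the –CHO group and the multiple bond is 8 carbons long (octane).
The highest-priority functional group is an aldehyde (terminal –CHO), so the name ends in -al.
There is one C≡C triple bond, indicated by the ending -yne.
Choose the numbering such that the aldehyde carbon is C-1 by definition.
This places the triple bond between C-5 and C-6; a fluoro group at C-3; a methyl group at C-3.
Substituent prefixes are cited in alphabetical order (multiplying prefixes like di-/tri- are ignored for ordering).
Assembling the pieces gives 3-fluoro-3-methyloct-5-ynal.

3-fluoro-3-methyloct-5-ynal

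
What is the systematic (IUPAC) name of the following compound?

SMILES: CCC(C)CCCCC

The longest continuous carbon chain has 8 atoms, so the parent hydride is octane.
The numbering direction is chosen so that the substituent locant set {3} is lower than {6} at the first point of difference.
This places a methyl group at C-3.
The name is 3-methyloctane.

3-methyloctane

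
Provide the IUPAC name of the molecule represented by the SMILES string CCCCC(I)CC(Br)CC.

3-bromo-5-iodononane

The longest continuous carbon chain has 9 atoms, so the parent hydride is nonane.
Choose the numbering such that the substituent locant set {3,5} is lower than {5,7} at the first point of difference.
With this numbering: a bromo group at C-3; an iodo group at C-5.
Substituent prefixes are cited in alphabetical order (multiplying prefixes like di-/tri- are ignored for ordering).
Assembling the pieces gives 3-bromo-5-iodononane.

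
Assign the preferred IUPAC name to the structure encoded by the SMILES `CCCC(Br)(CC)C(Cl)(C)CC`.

4-bromo-3-chloro-4-ethyl-3-methylheptane

The parent chain contains 7 carbons (heptane).
Number the chain so that the substituent locant set {3,3,4,4} is lower than {4,4,5,5} at the first point of difference.
This places a bromo group at C-4; a chloro group at C-3; an ethyl group at C-4; a methyl group at C-3.
Substituent prefixes are cited in alphabetical order (multiplying prefixes like di-/tri- are ignored for ordering).
Putting it together: 4-bromo-3-chloro-4-ethyl-3-methylheptane.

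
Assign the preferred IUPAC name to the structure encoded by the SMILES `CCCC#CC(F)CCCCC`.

The longest carbon chain that includes the multiple bond has 11 carbons, so the parent hydride is undecane.
A C≡C triple bond in the chain gives the infix -yne-.
Number the chain so that numbering from this end puts the triple bond at C-4 rather than C-7.
This places the triple bond between C-4 and C-5; a fluoro group at C-6.
The name is 6-fluoroundec-4-yne.

6-fluoroundec-4-yne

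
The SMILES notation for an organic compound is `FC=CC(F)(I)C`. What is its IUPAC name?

1,3-difluoro-3-iodobut-1-ene

Counting along the main chain through the multiple bond gives 4 carbons: the parent is butane.
A C=C double bond in the chain gives the infix -ene-.
Choose the numbering such that numbering from this end puts the double bond at C-1 rather than C-3.
That gives the double bond between C-1 and C-2; fluoro groups at C-1 and C-3; an iodo group at C-3.
Prefixes are listed alphabetically: fluoro, iodo.
Putting it together: 1,3-difluoro-3-iodobut-1-ene.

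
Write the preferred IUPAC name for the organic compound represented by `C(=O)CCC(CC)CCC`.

The longest carbon chain that includes the –CHO group has 7 carbons, so the parent hydride is heptane.
An aldehyde (terminal –CHO) is the principal characteristic group, giving the suffix -al.
The numbering direction is chosen so that the aldehyde carbon is C-1 by definition.
This places an ethyl group at C-4.
Putting it together: 4-ethylheptanal.

4-ethylheptanal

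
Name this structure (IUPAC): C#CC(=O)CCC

The longest chain bearing the carbonyl and the multiple bond is 6 carbons long (hexane).
The principal characteristic group is a ketone (C=O on an internal carbon), named with the suffix -one.
There is one C≡C triple bond, indicated by the ending -yne.
Choose the numbering such that numbering from this end puts the carbonyl group at C-3 rather than C-4.
This places the carbonyl at C-3; the triple bond between C-1 and C-2.
Putting it together: hex-1-yn-3-one.

hex-1-yn-3-one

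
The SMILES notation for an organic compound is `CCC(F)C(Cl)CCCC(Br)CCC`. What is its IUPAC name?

8-bromo-4-chloro-3-fluoroundecane

The longest continuous carbon chain has 11 atoms, so the parent hydride is undecane.
Choose the numbering such that the substituent locant set {3,4,8} is lower than {4,8,9} at the first point of difference.
That gives a bromo group at C-8; a chloro group at C-4; a fluoro group at C-3.
Substituent prefixes are cited in alphabetical order (multiplying prefixes like di-/tri- are ignored for ordering).
The name is 8-bromo-4-chloro-3-fluoroundecane.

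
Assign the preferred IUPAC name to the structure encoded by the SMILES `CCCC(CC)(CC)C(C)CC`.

The parent chain contains 7 carbons (heptane).
Choose the numbering such that the substituent locant set {3,4,4} is lower than {4,4,5} at the first point of difference.
This places two ethyl groups at C-4; a methyl group at C-3.
Substituent prefixes are cited in alphabetical order (multiplying prefixes like di-/tri- are ignored for ordering).
Assembling the pieces gives 4,4-diethyl-3-methylheptane.

4,4-diethyl-3-methylheptane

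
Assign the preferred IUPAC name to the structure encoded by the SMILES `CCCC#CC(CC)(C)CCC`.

The longest carbon chain that includes the multiple bond has 9 carbons, so the parent hydride is nonane.
The chain contains a C≡C triple bond, so the unsaturation ending is -yne.
Choose the numbering such that numbering from this end puts the triple bond at C-4 rather than C-5.
This places the triple bond between C-4 and C-5; an ethyl group at C-6; a methyl group at C-6.
The substituents are ordered alphabetically, ignoring any di-/tri- multipliers.
The name is 6-ethyl-6-methylnon-4-yne.

6-ethyl-6-methylnon-4-yne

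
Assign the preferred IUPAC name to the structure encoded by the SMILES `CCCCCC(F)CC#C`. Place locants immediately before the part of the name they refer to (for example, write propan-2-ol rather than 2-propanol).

The longest carbon chain that includes the multiple bond has 9 carbons, so the parent hydride is nonane.
There is one C≡C triple bond, indicated by the ending -yne.
Choose the numbering such that numbering from this end puts the triple bond at C-1 rather than C-8.
With this numbering: the triple bond between C-1 and C-2; a fluoro group at C-4.
Assembling the pieces gives 4-fluoronon-1-yne.

4-fluoronon-1-yne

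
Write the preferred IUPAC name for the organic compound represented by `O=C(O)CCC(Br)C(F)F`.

4-bromo-5,5-difluoropentanoic acid

Counting along the main chain through the –COOH group gives 5 carbons: the parent is pentane.
A carboxylic acid (terminal –COOH) is the principal characteristic group, giving the suffix -oic acid.
The numbering direction is chosen so that the carboxylic acid carbon is C-1 by definition.
With this numbering: a bromo group at C-4; two fluoro groups at C-5.
Prefixes are listed alphabetically: bromo, fluoro.
Assembling the pieces gives 4-bromo-5,5-difluoropentanoic acid.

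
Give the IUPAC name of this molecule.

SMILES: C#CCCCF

Counting along the main chain through the multiple bond gives 5 carbons: the parent is pentane.
The chain contains a C≡C triple bond, so the unsaturation ending is -yne.
Choose the numbering such that numbering from this end puts the triple bond at C-1 rather than C-4.
With this numbering: the triple bond between C-1 and C-2; a fluoro group at C-5.
Putting it together: 5-fluoropent-1-yne.

5-fluoropent-1-yne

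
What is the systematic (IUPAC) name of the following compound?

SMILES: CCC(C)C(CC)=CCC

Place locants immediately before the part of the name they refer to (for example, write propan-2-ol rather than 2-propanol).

4-ethyl-5-methylhept-3-ene

Counting along the main chain through the multiple bond gives 7 carbons: the parent is heptane.
There is one C=C double bond, indicated by the ending -ene.
The numbering direction is chosen so that numbering from this end puts the double bond at C-3 rather than C-4.
This places the double bond between C-3 and C-4; an ethyl group at C-4; a methyl group at C-5.
The substituents are ordered alphabetically, ignoring any di-/tri- multipliers.
Putting it together: 4-ethyl-5-methylhept-3-ene.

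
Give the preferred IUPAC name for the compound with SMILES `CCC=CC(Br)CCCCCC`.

5-bromoundec-3-ene

The longest carbon chain that includes the multiple bond has 11 carbons, so the parent hydride is undecane.
There is one C=C double bond, indicated by the ending -ene.
Number the chain so that numbering from this end puts the double bond at C-3 rather than C-8.
This places the double bond between C-3 and C-4; a bromo group at C-5.
The name is 5-bromoundec-3-ene.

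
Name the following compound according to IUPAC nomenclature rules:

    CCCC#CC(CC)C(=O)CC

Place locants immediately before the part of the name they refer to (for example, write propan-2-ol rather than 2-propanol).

The longest carbon chain that includes the carbonyl and the multiple bond has 9 carbons, so the parent hydride is nonane.
The highest-priority functional group is a ketone (C=O on an internal carbon), so the name ends in -one.
The chain contains a C≡C triple bond, so the unsaturation ending is -yne.
Choose the numbering such that numbering from this end puts the carbonyl group at C-3 rather than C-7.
This places the carbonyl at C-3; the triple bond between C-5 and C-6; an ethyl group at C-4.
Assembling the pieces gives 4-ethylnon-5-yn-3-one.

4-ethylnon-5-yn-3-one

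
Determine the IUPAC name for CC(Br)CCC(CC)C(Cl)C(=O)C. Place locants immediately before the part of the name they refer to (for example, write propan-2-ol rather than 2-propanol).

7-bromo-3-chloro-4-ethyloctan-2-one

The longest carbon chain that includes the carbonyl has 8 carbons, so the parent hydride is octane.
The highest-priority functional group is a ketone (C=O on an internal carbon), so the name ends in -one.
The numbering direction is chosen so that numbering from this end puts the carbonyl group at C-2 rather than C-7.
With this numbering: the carbonyl at C-2; a bromo group at C-7; a chloro group at C-3; an ethyl group at C-4.
Prefixes are listed alphabetically: bromo, chloro, ethyl.
Putting it together: 7-bromo-3-chloro-4-ethyloctan-2-one.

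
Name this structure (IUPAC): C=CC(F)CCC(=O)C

The longest chain bearing the carbonyl and the multiple bond is 7 carbons long (heptane).
A ketone (C=O on an internal carbon) is the principal characteristic group, giving the suffix -one.
The chain contains a C=C double bond, so the unsaturation ending is -ene.
Number the chain so that numbering from this end puts the carbonyl group at C-2 rather than C-6.
That gives the carbonyl at C-2; the double bond between C-6 and C-7; a fluoro group at C-5.
Assembling the pieces gives 5-fluorohept-6-en-2-one.

5-fluorohept-6-en-2-one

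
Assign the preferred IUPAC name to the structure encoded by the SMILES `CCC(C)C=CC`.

The longest chain bearing the multiple bond is 6 carbons long (hexane).
There is one C=C double bond, indicated by the ending -ene.
The numbering direction is chosen so that numbering from this end puts the double bond at C-2 rather than C-4.
With this numbering: the double bond between C-2 and C-3; a methyl group at C-4.
Putting it together: 4-methylhex-2-ene.

4-methylhex-2-ene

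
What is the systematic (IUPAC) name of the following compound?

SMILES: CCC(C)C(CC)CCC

The longest continuous carbon chain has 7 atoms, so the parent hydride is heptane.
Number the chain so that the substituent locant set {3,4} is lower than {4,5} at the first point of difference.
That gives an ethyl group at C-4; a methyl group at C-3.
Prefixes are listed alphabetically: ethyl, methyl.
Assembling the pieces gives 4-ethyl-3-methylheptane.

4-ethyl-3-methylheptane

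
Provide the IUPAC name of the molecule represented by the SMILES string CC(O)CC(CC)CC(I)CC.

Counting along the main chain through the –OH group gives 8 carbons: the parent is octane.
The highest-priority functional group is an alcohol (–OH), so the name ends in -ol.
Choose the numbering such that numbering from this end puts the hydroxyl group at C-2 rather than C-7.
That gives the hydroxyl at C-2; an ethyl group at C-4; an iodo group at C-6.
The substituents are ordered alphabetically, ignoring any di-/tri- multipliers.
Assembling the pieces gives 4-ethyl-6-iodooctan-2-ol.

4-ethyl-6-iodooctan-2-ol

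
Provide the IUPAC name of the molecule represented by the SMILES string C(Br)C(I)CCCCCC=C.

The longest chain bearing the multiple bond is 9 carbons long (nonane).
There is one C=C double bond, indicated by the ending -ene.
Choose the numbering such that numbering from this end puts the double bond at C-1 rather than C-8.
With this numbering: the double bond between C-1 and C-2; a bromo group at C-9; an iodo group at C-8.
The substituents are ordered alphabetically, ignoring any di-/tri- multipliers.
Putting it together: 9-bromo-8-iodonon-1-ene.

9-bromo-8-iodonon-1-ene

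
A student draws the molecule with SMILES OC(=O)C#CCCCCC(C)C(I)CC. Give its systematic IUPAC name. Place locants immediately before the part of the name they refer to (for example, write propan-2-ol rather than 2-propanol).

Counting along the main chain through the –COOH group and the multiple bond gives 11 carbons: the parent is undecane.
A carboxylic acid (terminal –COOH) is the principal characteristic group, giving the suffix -oic acid.
The chain contains a C≡C triple bond, so the unsaturation ending is -yne.
The numbering direction is chosen so that the carboxylic acid carbon is C-1 by definition.
That gives the triple bond between C-2 and C-3; an iodo group at C-9; a methyl group at C-8.
Prefixes are listed alphabetically: iodo, methyl.
Putting it together: 9-iodo-8-methylundec-2-ynoic acid.

9-iodo-8-methylundec-2-ynoic acid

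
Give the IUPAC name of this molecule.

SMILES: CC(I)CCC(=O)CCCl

1-chloro-6-iodoheptan-3-one

The longest carbon chain that includes the carbonyl has 7 carbons, so the parent hydride is heptane.
The principal characteristic group is a ketone (C=O on an internal carbon), named with the suffix -one.
The numbering direction is chosen so that numbering from this end puts the carbonyl group at C-3 rather than C-5.
With this numbering: the carbonyl at C-3; a chloro group at C-1; an iodo group at C-6.
The substituents are ordered alphabetically, ignoring any di-/tri- multipliers.
Putting it together: 1-chloro-6-iodoheptan-3-one.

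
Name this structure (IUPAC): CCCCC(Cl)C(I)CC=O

4-chloro-3-iodooctanal

The longest carbon chain that includes the –CHO group has 8 carbons, so the parent hydride is octane.
The highest-priority functional group is an aldehyde (terminal –CHO), so the name ends in -al.
Number the chain so that the aldehyde carbon is C-1 by definition.
That gives a chloro group at C-4; an iodo group at C-3.
Substituent prefixes are cited in alphabetical order (multiplying prefixes like di-/tri- are ignored for ordering).
The name is 4-chloro-3-iodooctanal.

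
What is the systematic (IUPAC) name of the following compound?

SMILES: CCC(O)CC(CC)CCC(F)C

5-ethyl-8-fluorononan-3-ol

Counting along the main chain through the –OH group gives 9 carbons: the parent is nonane.
The highest-priority functional group is an alcohol (–OH), so the name ends in -ol.
Choose the numbering such that numbering from this end puts the hydroxyl group at C-3 rather than C-7.
That gives the hydroxyl at C-3; an ethyl group at C-5; a fluoro group at C-8.
Prefixes are listed alphabetically: ethyl, fluoro.
Putting it together: 5-ethyl-8-fluorononan-3-ol.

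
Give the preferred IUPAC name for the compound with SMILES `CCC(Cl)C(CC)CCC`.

3-chloro-4-ethylheptane

The longest carbon chain is 7 atoms: the parent is heptane.
Number the chain so that the substituent locant set {3,4} is lower than {4,5} at the first point of difference.
With this numbering: a chloro group at C-3; an ethyl group at C-4.
The substituents are ordered alphabetically, ignoring any di-/tri- multipliers.
Putting it together: 3-chloro-4-ethylheptane.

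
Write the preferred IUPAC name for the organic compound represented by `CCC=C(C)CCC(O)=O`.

4-methylhept-4-enoic acid

Counting along the main chain through the –COOH group and the multiple bond gives 7 carbons: the parent is heptane.
The highest-priority functional group is a carboxylic acid (terminal –COOH), so the name ends in -oic acid.
A C=C double bond in the chain gives the infix -ene-.
The numbering direction is chosen so that the carboxylic acid carbon is C-1 by definition.
This places the double bond between C-4 and C-5; a methyl group at C-4.
Assembling the pieces gives 4-methylhept-4-enoic acid.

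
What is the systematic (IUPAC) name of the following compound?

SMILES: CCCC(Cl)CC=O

3-chlorohexanal

The longest carbon chain that includes the –CHO group has 6 carbons, so the parent hydride is hexane.
The highest-priority functional group is an aldehyde (terminal –CHO), so the name ends in -al.
Number the chain so that the aldehyde carbon is C-1 by definition.
That gives a chloro group at C-3.
Putting it together: 3-chlorohexanal.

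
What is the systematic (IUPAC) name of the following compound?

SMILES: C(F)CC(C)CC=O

5-fluoro-3-methylpentanal

The longest chain bearing the –CHO group is 5 carbons long (pentane).
An aldehyde (terminal –CHO) is the principal characteristic group, giving the suffix -al.
Choose the numbering such that the aldehyde carbon is C-1 by definition.
This places a fluoro group at C-5; a methyl group at C-3.
Substituent prefixes are cited in alphabetical order (multiplying prefixes like di-/tri- are ignored for ordering).
Putting it together: 5-fluoro-3-methylpentanal.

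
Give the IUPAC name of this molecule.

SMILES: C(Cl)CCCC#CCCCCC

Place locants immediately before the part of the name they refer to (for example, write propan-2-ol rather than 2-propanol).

1-chloroundec-5-yne

The longest chain bearing the multiple bond is 11 carbons long (undecane).
A C≡C triple bond in the chain gives the infix -yne-.
The numbering direction is chosen so that numbering from this end puts the triple bond at C-5 rather than C-6.
With this numbering: the triple bond between C-5 and C-6; a chloro group at C-1.
Putting it together: 1-chloroundec-5-yne.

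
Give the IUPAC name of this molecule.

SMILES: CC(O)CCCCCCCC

decan-2-ol

Counting along the main chain through the –OH group gives 10 carbons: the parent is decane.
The principal characteristic group is an alcohol (–OH), named with the suffix -ol.
The numbering direction is chosen so that numbering from this end puts the hydroxyl group at C-2 rather than C-9.
This places the hydroxyl at C-2.
Putting it together: decan-2-ol.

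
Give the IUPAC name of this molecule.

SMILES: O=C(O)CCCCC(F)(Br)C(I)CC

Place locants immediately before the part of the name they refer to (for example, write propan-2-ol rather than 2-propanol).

6-bromo-6-fluoro-7-iodononanoic acid

The longest chain bearing the –COOH group is 9 carbons long (nonane).
A carboxylic acid (terminal –COOH) is the principal characteristic group, giving the suffix -oic acid.
Number the chain so that the carboxylic acid carbon is C-1 by definition.
That gives a bromo group at C-6; a fluoro group at C-6; an iodo group at C-7.
Substituent prefixes are cited in alphabetical order (multiplying prefixes like di-/tri- are ignored for ordering).
The name is 6-bromo-6-fluoro-7-iodononanoic acid.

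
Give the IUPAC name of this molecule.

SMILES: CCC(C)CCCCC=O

The longest chain bearing the –CHO group is 8 carbons long (octane).
An aldehyde (terminal –CHO) is the principal characteristic group, giving the suffix -al.
The numbering direction is chosen so that the aldehyde carbon is C-1 by definition.
With this numbering: a methyl group at C-6.
The name is 6-methyloctanal.

6-methyloctanal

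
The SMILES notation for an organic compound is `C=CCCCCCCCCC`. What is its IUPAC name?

The longest carbon chain that includes the multiple bond has 11 carbons, so the parent hydride is undecane.
The chain contains a C=C double bond, so the unsaturation ending is -ene.
Number the chain so that numbering from this end puts the double bond at C-1 rather than C-10.
With this numbering: the double bond between C-1 and C-2.
Putting it together: undec-1-ene.

undec-1-ene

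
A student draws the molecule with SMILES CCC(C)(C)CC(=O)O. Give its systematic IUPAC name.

The longest carbon chain that includes the –COOH group has 5 carbons, so the parent hydride is pentane.
A carboxylic acid (terminal –COOH) is the principal characteristic group, giving the suffix -oic acid.
Choose the numbering such that the carboxylic acid carbon is C-1 by definition.
That gives two methyl groups at C-3.
Putting it together: 3,3-dimethylpentanoic acid.

3,3-dimethylpentanoic acid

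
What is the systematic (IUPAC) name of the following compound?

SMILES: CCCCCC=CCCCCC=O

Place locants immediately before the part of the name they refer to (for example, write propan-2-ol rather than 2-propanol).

The longest carbon chain that includes the –CHO group and the multiple bond has 12 carbons, so the parent hydride is dodecane.
An aldehyde (terminal –CHO) is the principal characteristic group, giving the suffix -al.
There is one C=C double bond, indicated by the ending -ene.
Choose the numbering such that the aldehyde carbon is C-1 by definition.
This places the double bond between C-6 and C-7.
Assembling the pieces gives dodec-6-enal.

dodec-6-enal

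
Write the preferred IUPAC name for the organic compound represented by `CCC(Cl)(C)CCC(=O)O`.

The longest carbon chain that includes the –COOH group has 6 carbons, so the parent hydride is hexane.
A carboxylic acid (terminal –COOH) is the principal characteristic group, giving the suffix -oic acid.
Choose the numbering such that the carboxylic acid carbon is C-1 by definition.
This places a chloro group at C-4; a methyl group at C-4.
Prefixes are listed alphabetically: chloro, methyl.
Assembling the pieces gives 4-chloro-4-methylhexanoic acid.

4-chloro-4-methylhexanoic acid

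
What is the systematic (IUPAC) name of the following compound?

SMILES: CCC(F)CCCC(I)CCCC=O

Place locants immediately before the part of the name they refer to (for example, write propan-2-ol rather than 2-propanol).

9-fluoro-5-iodoundecanal

Counting along the main chain through the –CHO group gives 11 carbons: the parent is undecane.
The principal characteristic group is an aldehyde (terminal –CHO), named with the suffix -al.
The numbering direction is chosen so that the aldehyde carbon is C-1 by definition.
That gives a fluoro group at C-9; an iodo group at C-5.
Substituent prefixes are cited in alphabetical order (multiplying prefixes like di-/tri- are ignored for ordering).
The name is 9-fluoro-5-iodoundecanal.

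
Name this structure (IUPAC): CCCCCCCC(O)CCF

1-fluorodecan-3-ol

The longest chain bearing the –OH group is 10 carbons long (decane).
The principal characteristic group is an alcohol (–OH), named with the suffix -ol.
Choose the numbering such that numbering from this end puts the hydroxyl group at C-3 rather than C-8.
This places the hydroxyl at C-3; a fluoro group at C-1.
Assembling the pieces gives 1-fluorodecan-3-ol.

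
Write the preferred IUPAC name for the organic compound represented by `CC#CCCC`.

Counting along the main chain through the multiple bond gives 6 carbons: the parent is hexane.
The chain contains a C≡C triple bond, so the unsaturation ending is -yne.
Number the chain so that numbering from this end puts the triple bond at C-2 rather than C-4.
That gives the triple bond between C-2 and C-3.
Assembling the pieces gives hex-2-yne.

hex-2-yne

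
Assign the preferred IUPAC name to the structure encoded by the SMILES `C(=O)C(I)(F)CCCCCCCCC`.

2-fluoro-2-iodoundecanal

The longest chain bearing the –CHO group is 11 carbons long (undecane).
An aldehyde (terminal –CHO) is the principal characteristic group, giving the suffix -al.
Choose the numbering such that the aldehyde carbon is C-1 by definition.
This places a fluoro group at C-2; an iodo group at C-2.
Substituent prefixes are cited in alphabetical order (multiplying prefixes like di-/tri- are ignored for ordering).
Putting it together: 2-fluoro-2-iodoundecanal.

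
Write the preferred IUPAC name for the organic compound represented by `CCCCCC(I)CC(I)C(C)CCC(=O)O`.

The longest chain bearing the –COOH group is 12 carbons long (dodecane).
The principal characteristic group is a carboxylic acid (terminal –COOH), named with the suffix -oic acid.
Choose the numbering such that the carboxylic acid carbon is C-1 by definition.
That gives iodo groups at C-5 and C-7; a methyl group at C-4.
Prefixes are listed alphabetically: iodo, methyl.
Putting it together: 5,7-diiodo-4-methyldodecanoic acid.

5,7-diiodo-4-methyldodecanoic acid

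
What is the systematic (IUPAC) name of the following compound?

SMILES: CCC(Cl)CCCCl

The parent chain contains 6 carbons (hexane).
Choose the numbering such that the substituent locant set {1,4} is lower than {3,6} at the first point of difference.
With this numbering: chloro groups at C-1 and C-4.
The name is 1,4-dichlorohexane.

1,4-dichlorohexane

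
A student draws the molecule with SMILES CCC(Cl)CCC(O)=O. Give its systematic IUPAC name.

The longest chain bearing the –COOH group is 6 carbons long (hexane).
The highest-priority functional group is a carboxylic acid (terminal –COOH), so the name ends in -oic acid.
Choose the numbering such that the carboxylic acid carbon is C-1 by definition.
With this numbering: a chloro group at C-4.
Putting it together: 4-chlorohexanoic acid.

4-chlorohexanoic acid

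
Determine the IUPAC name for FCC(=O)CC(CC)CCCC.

4-ethyl-1-fluorooctan-2-one

Counting along the main chain through the carbonyl gives 8 carbons: the parent is octane.
The principal characteristic group is a ketone (C=O on an internal carbon), named with the suffix -one.
Choose the numbering such that numbering from this end puts the carbonyl group at C-2 rather than C-7.
That gives the carbonyl at C-2; an ethyl group at C-4; a fluoro group at C-1.
Substituent prefixes are cited in alphabetical order (multiplying prefixes like di-/tri- are ignored for ordering).
Putting it together: 4-ethyl-1-fluorooctan-2-one.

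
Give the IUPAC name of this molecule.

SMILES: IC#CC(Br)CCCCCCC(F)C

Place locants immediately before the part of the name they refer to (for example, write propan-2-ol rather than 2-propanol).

The longest chain bearing the multiple bond is 11 carbons long (undecane).
The chain contains a C≡C triple bond, so the unsaturation ending is -yne.
The numbering direction is chosen so that numbering from this end puts the triple bond at C-1 rather than C-10.
This places the triple bond between C-1 and C-2; a bromo group at C-3; a fluoro group at C-10; an iodo group at C-1.
Substituent prefixes are cited in alphabetical order (multiplying prefixes like di-/tri- are ignored for ordering).
Putting it together: 3-bromo-10-fluoro-1-iodoundec-1-yne.

3-bromo-10-fluoro-1-iodoundec-1-yne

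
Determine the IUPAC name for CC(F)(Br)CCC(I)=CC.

6-bromo-6-fluoro-3-iodohept-2-ene

The longest chain bearing the multiple bond is 7 carbons long (heptane).
A C=C double bond in the chain gives the infix -ene-.
Choose the numbering such that numbering from this end puts the double bond at C-2 rather than C-5.
That gives the double bond between C-2 and C-3; a bromo group at C-6; a fluoro group at C-6; an iodo group at C-3.
Prefixes are listed alphabetically: bromo, fluoro, iodo.
The name is 6-bromo-6-fluoro-3-iodohept-2-ene.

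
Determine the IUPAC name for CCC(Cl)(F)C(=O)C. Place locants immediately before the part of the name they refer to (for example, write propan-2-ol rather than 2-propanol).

3-chloro-3-fluoropentan-2-one

The longest chain bearing the carbonyl is 5 carbons long (pentane).
The highest-priority functional group is a ketone (C=O on an internal carbon), so the name ends in -one.
The numbering direction is chosen so that numbering from this end puts the carbonyl group at C-2 rather than C-4.
That gives the carbonyl at C-2; a chloro group at C-3; a fluoro group at C-3.
The substituents are ordered alphabetically, ignoring any di-/tri- multipliers.
Assembling the pieces gives 3-chloro-3-fluoropentan-2-one.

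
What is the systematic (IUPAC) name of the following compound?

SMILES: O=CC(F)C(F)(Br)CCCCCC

The longest chain bearing the –CHO group is 9 carbons long (nonane).
The principal characteristic group is an aldehyde (terminal –CHO), named with the suffix -al.
The numbering direction is chosen so that the aldehyde carbon is C-1 by definition.
This places a bromo group at C-3; fluoro groups at C-2 and C-3.
Substituent prefixes are cited in alphabetical order (multiplying prefixes like di-/tri- are ignored for ordering).
The name is 3-bromo-2,3-difluorononanal.

3-bromo-2,3-difluorononanal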